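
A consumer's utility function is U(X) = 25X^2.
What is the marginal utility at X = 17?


MU = dU/dX = 25*2*X^(2-1)
MU = 50*X^1
At X = 17:
MU = 50 * 17^1
MU = 50 * 17 = 850

850


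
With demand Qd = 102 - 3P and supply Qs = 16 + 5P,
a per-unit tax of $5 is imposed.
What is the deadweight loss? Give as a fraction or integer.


Pre-tax equilibrium quantity: Q* = 279/4
Post-tax equilibrium quantity: Q_tax = 483/8
Reduction in quantity: Q* - Q_tax = 75/8
DWL = (1/2) * tax * (Q* - Q_tax)
DWL = (1/2) * 5 * 75/8 = 375/16

375/16


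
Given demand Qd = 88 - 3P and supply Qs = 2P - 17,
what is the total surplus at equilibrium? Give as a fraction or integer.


Find equilibrium: 88 - 3P = 2P - 17
88 + 17 = 5P
P* = 105/5 = 21
Q* = 2*21 - 17 = 25
Inverse demand: P = 88/3 - Q/3, so P_max = 88/3
Inverse supply: P = 17/2 + Q/2, so P_min = 17/2
CS = (1/2) * 25 * (88/3 - 21) = 625/6
PS = (1/2) * 25 * (21 - 17/2) = 625/4
TS = CS + PS = 625/6 + 625/4 = 3125/12

3125/12


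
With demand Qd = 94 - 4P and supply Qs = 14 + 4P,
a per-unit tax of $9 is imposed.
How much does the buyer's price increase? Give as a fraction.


With a per-unit tax, the buyer's price increase depends on relative slopes.
Supply slope: d = 4, Demand slope: b = 4
Buyer's price increase = d * tax / (b + d)
= 4 * 9 / (4 + 4)
= 36 / 8 = 9/2

9/2


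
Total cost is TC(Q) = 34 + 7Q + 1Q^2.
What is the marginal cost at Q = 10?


MC = dTC/dQ = 7 + 2*1*Q
At Q = 10:
MC = 7 + 2*10
MC = 7 + 20 = 27

27


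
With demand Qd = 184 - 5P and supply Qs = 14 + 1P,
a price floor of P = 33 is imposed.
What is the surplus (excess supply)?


At P = 33:
Qd = 184 - 5*33 = 19
Qs = 14 + 1*33 = 47
Surplus = Qs - Qd = 47 - 19 = 28

28


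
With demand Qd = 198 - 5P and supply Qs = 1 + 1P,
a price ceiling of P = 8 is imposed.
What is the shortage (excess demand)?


At P = 8:
Qd = 198 - 5*8 = 158
Qs = 1 + 1*8 = 9
Shortage = Qd - Qs = 158 - 9 = 149

149


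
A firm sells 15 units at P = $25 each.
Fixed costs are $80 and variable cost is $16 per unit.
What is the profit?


Total Revenue = P * Q = 25 * 15 = $375
Total Cost = FC + VC*Q = 80 + 16*15 = $320
Profit = TR - TC = 375 - 320 = $55

$55


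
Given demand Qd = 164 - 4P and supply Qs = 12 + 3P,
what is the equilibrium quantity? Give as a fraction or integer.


First find equilibrium price:
164 - 4P = 12 + 3P
P* = 152/7 = 152/7
Then substitute into demand:
Q* = 164 - 4 * 152/7 = 540/7

540/7


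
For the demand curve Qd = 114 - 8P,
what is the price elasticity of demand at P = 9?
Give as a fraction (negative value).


dQ/dP = -8
At P = 9: Q = 114 - 8*9 = 42
E = (dQ/dP)(P/Q) = (-8)(9/42) = -12/7

-12/7


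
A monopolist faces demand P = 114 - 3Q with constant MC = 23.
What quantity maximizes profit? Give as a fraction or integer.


TR = P*Q = (114 - 3Q)Q = 114Q - 3Q^2
MR = dTR/dQ = 114 - 6Q
Set MR = MC:
114 - 6Q = 23
91 = 6Q
Q* = 91/6 = 91/6

91/6


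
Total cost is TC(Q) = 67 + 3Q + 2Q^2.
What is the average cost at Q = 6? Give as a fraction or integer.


TC(6) = 67 + 3*6 + 2*6^2
TC(6) = 67 + 18 + 72 = 157
AC = TC/Q = 157/6 = 157/6

157/6


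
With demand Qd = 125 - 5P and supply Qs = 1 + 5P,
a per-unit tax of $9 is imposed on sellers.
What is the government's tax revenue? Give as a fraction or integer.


With tax on sellers, new supply: Qs' = 1 + 5(P - 9)
= 5P - 44
New equilibrium quantity:
Q_new = 81/2
Tax revenue = tax * Q_new = 9 * 81/2 = 729/2

729/2


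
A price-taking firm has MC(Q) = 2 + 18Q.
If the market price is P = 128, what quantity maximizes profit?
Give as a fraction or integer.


In perfect competition, profit is maximized where P = MC.
128 = 2 + 18Q
126 = 18Q
Q* = 126/18 = 7

7


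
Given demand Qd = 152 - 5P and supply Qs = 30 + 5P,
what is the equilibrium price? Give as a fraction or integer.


At equilibrium, Qd = Qs.
152 - 5P = 30 + 5P
152 - 30 = 5P + 5P
122 = 10P
P* = 122/10 = 61/5

61/5


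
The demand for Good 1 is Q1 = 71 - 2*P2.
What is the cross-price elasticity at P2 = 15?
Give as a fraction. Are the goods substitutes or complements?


dQ1/dP2 = -2
At P2 = 15: Q1 = 71 - 2*15 = 41
Exy = (dQ1/dP2)(P2/Q1) = -2 * 15 / 41 = -30/41
Since Exy < 0, the goods are complements.

-30/41 (complements)


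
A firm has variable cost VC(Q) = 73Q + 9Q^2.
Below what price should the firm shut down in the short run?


AVC(Q) = VC(Q)/Q = 73 + 9Q
AVC is increasing in Q, so minimum AVC is at Q -> 0+.
Min AVC = 73
The firm should shut down if P < 73.

73


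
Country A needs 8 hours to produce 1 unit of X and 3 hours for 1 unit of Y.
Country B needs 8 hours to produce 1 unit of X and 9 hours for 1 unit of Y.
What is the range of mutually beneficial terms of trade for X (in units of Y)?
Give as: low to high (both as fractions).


Opportunity cost of X for Country A = hours_X / hours_Y = 8/3 = 8/3 units of Y
Opportunity cost of X for Country B = hours_X / hours_Y = 8/9 = 8/9 units of Y
Terms of trade must be between the two opportunity costs.
Range: 8/9 to 8/3

8/9 to 8/3


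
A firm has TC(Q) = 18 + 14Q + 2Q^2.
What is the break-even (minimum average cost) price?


AC(Q) = 18/Q + 14 + 2Q
To minimize: dAC/dQ = -18/Q^2 + 2 = 0
Q^2 = 18/2 = 9
Q* = 3
Min AC = 18/3 + 14 + 2*3
Min AC = 6 + 14 + 6 = 26

26


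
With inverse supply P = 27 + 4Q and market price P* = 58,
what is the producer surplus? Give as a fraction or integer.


Minimum supply price (at Q=0): P_min = 27
Quantity supplied at P* = 58:
Q* = (58 - 27)/4 = 31/4
PS = (1/2) * Q* * (P* - P_min)
PS = (1/2) * 31/4 * (58 - 27)
PS = (1/2) * 31/4 * 31 = 961/8

961/8


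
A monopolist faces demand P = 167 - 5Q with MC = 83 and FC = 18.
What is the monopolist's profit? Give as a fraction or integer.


MR = MC: 167 - 10Q = 83
Q* = 42/5
P* = 167 - 5*42/5 = 125
Profit = (P* - MC)*Q* - FC
= (125 - 83)*42/5 - 18
= 42*42/5 - 18
= 1764/5 - 18 = 1674/5

1674/5


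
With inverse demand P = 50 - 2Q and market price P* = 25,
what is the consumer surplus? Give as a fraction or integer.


Maximum willingness to pay (at Q=0): P_max = 50
Quantity demanded at P* = 25:
Q* = (50 - 25)/2 = 25/2
CS = (1/2) * Q* * (P_max - P*)
CS = (1/2) * 25/2 * (50 - 25)
CS = (1/2) * 25/2 * 25 = 625/4

625/4


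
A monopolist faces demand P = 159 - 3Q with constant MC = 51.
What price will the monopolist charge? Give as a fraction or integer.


MR = 159 - 6Q
Set MR = MC: 159 - 6Q = 51
Q* = 18
Substitute into demand:
P* = 159 - 3*18 = 105

105


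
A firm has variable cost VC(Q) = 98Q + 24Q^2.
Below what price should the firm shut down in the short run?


AVC(Q) = VC(Q)/Q = 98 + 24Q
AVC is increasing in Q, so minimum AVC is at Q -> 0+.
Min AVC = 98
The firm should shut down if P < 98.

98


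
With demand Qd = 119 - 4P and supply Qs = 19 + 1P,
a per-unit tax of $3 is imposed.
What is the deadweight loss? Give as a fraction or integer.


Pre-tax equilibrium quantity: Q* = 39
Post-tax equilibrium quantity: Q_tax = 183/5
Reduction in quantity: Q* - Q_tax = 12/5
DWL = (1/2) * tax * (Q* - Q_tax)
DWL = (1/2) * 3 * 12/5 = 18/5

18/5


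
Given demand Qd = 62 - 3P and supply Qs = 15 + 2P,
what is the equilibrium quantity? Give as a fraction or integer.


First find equilibrium price:
62 - 3P = 15 + 2P
P* = 47/5 = 47/5
Then substitute into demand:
Q* = 62 - 3 * 47/5 = 169/5

169/5


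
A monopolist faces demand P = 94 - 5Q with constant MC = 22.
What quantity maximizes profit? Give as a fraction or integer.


TR = P*Q = (94 - 5Q)Q = 94Q - 5Q^2
MR = dTR/dQ = 94 - 10Q
Set MR = MC:
94 - 10Q = 22
72 = 10Q
Q* = 72/10 = 36/5

36/5


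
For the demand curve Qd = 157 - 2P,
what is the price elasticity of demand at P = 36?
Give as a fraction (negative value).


dQ/dP = -2
At P = 36: Q = 157 - 2*36 = 85
E = (dQ/dP)(P/Q) = (-2)(36/85) = -72/85

-72/85


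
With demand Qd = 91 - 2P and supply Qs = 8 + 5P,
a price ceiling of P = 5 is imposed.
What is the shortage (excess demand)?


At P = 5:
Qd = 91 - 2*5 = 81
Qs = 8 + 5*5 = 33
Shortage = Qd - Qs = 81 - 33 = 48

48


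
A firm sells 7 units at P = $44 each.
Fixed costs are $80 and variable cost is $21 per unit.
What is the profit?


Total Revenue = P * Q = 44 * 7 = $308
Total Cost = FC + VC*Q = 80 + 21*7 = $227
Profit = TR - TC = 308 - 227 = $81

$81


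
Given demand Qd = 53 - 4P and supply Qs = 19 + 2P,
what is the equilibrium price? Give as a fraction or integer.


At equilibrium, Qd = Qs.
53 - 4P = 19 + 2P
53 - 19 = 4P + 2P
34 = 6P
P* = 34/6 = 17/3

17/3


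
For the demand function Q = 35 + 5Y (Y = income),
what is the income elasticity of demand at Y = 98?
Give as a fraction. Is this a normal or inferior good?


dQ/dY = 5
At Y = 98: Q = 35 + 5*98 = 525
Ey = (dQ/dY)(Y/Q) = 5 * 98 / 525 = 14/15
Since Ey > 0, this is a normal good.

14/15 (normal good)


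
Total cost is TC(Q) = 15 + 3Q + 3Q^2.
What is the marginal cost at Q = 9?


MC = dTC/dQ = 3 + 2*3*Q
At Q = 9:
MC = 3 + 6*9
MC = 3 + 54 = 57

57


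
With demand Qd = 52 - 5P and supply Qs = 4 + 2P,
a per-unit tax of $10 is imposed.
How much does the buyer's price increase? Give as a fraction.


With a per-unit tax, the buyer's price increase depends on relative slopes.
Supply slope: d = 2, Demand slope: b = 5
Buyer's price increase = d * tax / (b + d)
= 2 * 10 / (5 + 2)
= 20 / 7 = 20/7

20/7


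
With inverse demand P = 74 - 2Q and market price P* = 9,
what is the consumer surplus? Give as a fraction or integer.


Maximum willingness to pay (at Q=0): P_max = 74
Quantity demanded at P* = 9:
Q* = (74 - 9)/2 = 65/2
CS = (1/2) * Q* * (P_max - P*)
CS = (1/2) * 65/2 * (74 - 9)
CS = (1/2) * 65/2 * 65 = 4225/4

4225/4


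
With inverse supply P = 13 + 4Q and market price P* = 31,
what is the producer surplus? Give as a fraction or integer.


Minimum supply price (at Q=0): P_min = 13
Quantity supplied at P* = 31:
Q* = (31 - 13)/4 = 9/2
PS = (1/2) * Q* * (P* - P_min)
PS = (1/2) * 9/2 * (31 - 13)
PS = (1/2) * 9/2 * 18 = 81/2

81/2


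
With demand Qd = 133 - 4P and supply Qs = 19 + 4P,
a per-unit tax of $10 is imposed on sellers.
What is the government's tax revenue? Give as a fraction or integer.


With tax on sellers, new supply: Qs' = 19 + 4(P - 10)
= 4P - 21
New equilibrium quantity:
Q_new = 56
Tax revenue = tax * Q_new = 10 * 56 = 560

560


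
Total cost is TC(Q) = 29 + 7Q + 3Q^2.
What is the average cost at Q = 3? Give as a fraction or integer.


TC(3) = 29 + 7*3 + 3*3^2
TC(3) = 29 + 21 + 27 = 77
AC = TC/Q = 77/3 = 77/3

77/3


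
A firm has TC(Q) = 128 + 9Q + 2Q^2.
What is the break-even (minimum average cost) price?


AC(Q) = 128/Q + 9 + 2Q
To minimize: dAC/dQ = -128/Q^2 + 2 = 0
Q^2 = 128/2 = 64
Q* = 8
Min AC = 128/8 + 9 + 2*8
Min AC = 16 + 9 + 16 = 41

41


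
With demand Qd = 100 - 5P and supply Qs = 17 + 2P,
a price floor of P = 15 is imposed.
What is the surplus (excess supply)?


At P = 15:
Qd = 100 - 5*15 = 25
Qs = 17 + 2*15 = 47
Surplus = Qs - Qd = 47 - 25 = 22

22


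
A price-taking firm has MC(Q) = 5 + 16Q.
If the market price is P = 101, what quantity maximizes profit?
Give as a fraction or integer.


In perfect competition, profit is maximized where P = MC.
101 = 5 + 16Q
96 = 16Q
Q* = 96/16 = 6

6


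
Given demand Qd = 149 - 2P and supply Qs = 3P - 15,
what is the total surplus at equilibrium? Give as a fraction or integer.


Find equilibrium: 149 - 2P = 3P - 15
149 + 15 = 5P
P* = 164/5 = 164/5
Q* = 3*164/5 - 15 = 417/5
Inverse demand: P = 149/2 - Q/2, so P_max = 149/2
Inverse supply: P = 5 + Q/3, so P_min = 5
CS = (1/2) * 417/5 * (149/2 - 164/5) = 173889/100
PS = (1/2) * 417/5 * (164/5 - 5) = 57963/50
TS = CS + PS = 173889/100 + 57963/50 = 57963/20

57963/20


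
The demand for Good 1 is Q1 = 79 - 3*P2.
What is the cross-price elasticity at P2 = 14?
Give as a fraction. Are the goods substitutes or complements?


dQ1/dP2 = -3
At P2 = 14: Q1 = 79 - 3*14 = 37
Exy = (dQ1/dP2)(P2/Q1) = -3 * 14 / 37 = -42/37
Since Exy < 0, the goods are complements.

-42/37 (complements)


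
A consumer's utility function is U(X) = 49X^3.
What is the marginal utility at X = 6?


MU = dU/dX = 49*3*X^(3-1)
MU = 147*X^2
At X = 6:
MU = 147 * 6^2
MU = 147 * 36 = 5292

5292


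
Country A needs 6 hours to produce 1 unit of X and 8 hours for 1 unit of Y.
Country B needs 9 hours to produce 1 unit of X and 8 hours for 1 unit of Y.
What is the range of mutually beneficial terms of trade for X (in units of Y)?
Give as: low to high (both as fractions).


Opportunity cost of X for Country A = hours_X / hours_Y = 6/8 = 3/4 units of Y
Opportunity cost of X for Country B = hours_X / hours_Y = 9/8 = 9/8 units of Y
Terms of trade must be between the two opportunity costs.
Range: 3/4 to 9/8

3/4 to 9/8


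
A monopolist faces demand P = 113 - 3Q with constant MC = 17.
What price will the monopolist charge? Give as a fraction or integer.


MR = 113 - 6Q
Set MR = MC: 113 - 6Q = 17
Q* = 16
Substitute into demand:
P* = 113 - 3*16 = 65

65


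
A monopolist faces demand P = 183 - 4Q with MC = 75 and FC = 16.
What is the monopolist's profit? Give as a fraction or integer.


MR = MC: 183 - 8Q = 75
Q* = 27/2
P* = 183 - 4*27/2 = 129
Profit = (P* - MC)*Q* - FC
= (129 - 75)*27/2 - 16
= 54*27/2 - 16
= 729 - 16 = 713

713


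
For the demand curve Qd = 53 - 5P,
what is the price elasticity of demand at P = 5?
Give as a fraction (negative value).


dQ/dP = -5
At P = 5: Q = 53 - 5*5 = 28
E = (dQ/dP)(P/Q) = (-5)(5/28) = -25/28

-25/28


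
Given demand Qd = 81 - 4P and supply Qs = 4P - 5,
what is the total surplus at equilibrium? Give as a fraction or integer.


Find equilibrium: 81 - 4P = 4P - 5
81 + 5 = 8P
P* = 86/8 = 43/4
Q* = 4*43/4 - 5 = 38
Inverse demand: P = 81/4 - Q/4, so P_max = 81/4
Inverse supply: P = 5/4 + Q/4, so P_min = 5/4
CS = (1/2) * 38 * (81/4 - 43/4) = 361/2
PS = (1/2) * 38 * (43/4 - 5/4) = 361/2
TS = CS + PS = 361/2 + 361/2 = 361

361


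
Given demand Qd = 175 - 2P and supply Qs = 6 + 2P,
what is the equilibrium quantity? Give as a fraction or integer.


First find equilibrium price:
175 - 2P = 6 + 2P
P* = 169/4 = 169/4
Then substitute into demand:
Q* = 175 - 2 * 169/4 = 181/2

181/2


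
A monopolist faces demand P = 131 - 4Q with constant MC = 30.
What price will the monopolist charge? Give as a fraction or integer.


MR = 131 - 8Q
Set MR = MC: 131 - 8Q = 30
Q* = 101/8
Substitute into demand:
P* = 131 - 4*101/8 = 161/2

161/2


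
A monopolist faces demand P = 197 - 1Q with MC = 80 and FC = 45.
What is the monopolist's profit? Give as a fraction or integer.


MR = MC: 197 - 2Q = 80
Q* = 117/2
P* = 197 - 1*117/2 = 277/2
Profit = (P* - MC)*Q* - FC
= (277/2 - 80)*117/2 - 45
= 117/2*117/2 - 45
= 13689/4 - 45 = 13509/4

13509/4


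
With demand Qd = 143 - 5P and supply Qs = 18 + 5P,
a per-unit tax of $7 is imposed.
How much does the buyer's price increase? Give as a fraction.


With a per-unit tax, the buyer's price increase depends on relative slopes.
Supply slope: d = 5, Demand slope: b = 5
Buyer's price increase = d * tax / (b + d)
= 5 * 7 / (5 + 5)
= 35 / 10 = 7/2

7/2


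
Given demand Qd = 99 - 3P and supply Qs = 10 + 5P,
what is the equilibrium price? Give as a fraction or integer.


At equilibrium, Qd = Qs.
99 - 3P = 10 + 5P
99 - 10 = 3P + 5P
89 = 8P
P* = 89/8 = 89/8

89/8


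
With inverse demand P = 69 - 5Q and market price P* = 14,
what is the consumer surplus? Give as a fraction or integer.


Maximum willingness to pay (at Q=0): P_max = 69
Quantity demanded at P* = 14:
Q* = (69 - 14)/5 = 11
CS = (1/2) * Q* * (P_max - P*)
CS = (1/2) * 11 * (69 - 14)
CS = (1/2) * 11 * 55 = 605/2

605/2


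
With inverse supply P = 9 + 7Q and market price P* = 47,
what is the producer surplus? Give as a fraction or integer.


Minimum supply price (at Q=0): P_min = 9
Quantity supplied at P* = 47:
Q* = (47 - 9)/7 = 38/7
PS = (1/2) * Q* * (P* - P_min)
PS = (1/2) * 38/7 * (47 - 9)
PS = (1/2) * 38/7 * 38 = 722/7

722/7


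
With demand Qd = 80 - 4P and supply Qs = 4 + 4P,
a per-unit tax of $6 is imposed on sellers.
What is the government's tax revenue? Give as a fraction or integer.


With tax on sellers, new supply: Qs' = 4 + 4(P - 6)
= 4P - 20
New equilibrium quantity:
Q_new = 30
Tax revenue = tax * Q_new = 6 * 30 = 180

180


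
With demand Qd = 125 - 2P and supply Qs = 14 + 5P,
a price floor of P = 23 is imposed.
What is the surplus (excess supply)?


At P = 23:
Qd = 125 - 2*23 = 79
Qs = 14 + 5*23 = 129
Surplus = Qs - Qd = 129 - 79 = 50

50


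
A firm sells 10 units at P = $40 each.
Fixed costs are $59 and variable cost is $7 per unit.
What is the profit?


Total Revenue = P * Q = 40 * 10 = $400
Total Cost = FC + VC*Q = 59 + 7*10 = $129
Profit = TR - TC = 400 - 129 = $271

$271


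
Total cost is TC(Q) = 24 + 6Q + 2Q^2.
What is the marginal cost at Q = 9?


MC = dTC/dQ = 6 + 2*2*Q
At Q = 9:
MC = 6 + 4*9
MC = 6 + 36 = 42

42


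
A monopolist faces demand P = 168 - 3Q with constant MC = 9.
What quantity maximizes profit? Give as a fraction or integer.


TR = P*Q = (168 - 3Q)Q = 168Q - 3Q^2
MR = dTR/dQ = 168 - 6Q
Set MR = MC:
168 - 6Q = 9
159 = 6Q
Q* = 159/6 = 53/2

53/2


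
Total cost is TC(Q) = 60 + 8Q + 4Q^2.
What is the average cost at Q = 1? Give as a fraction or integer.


TC(1) = 60 + 8*1 + 4*1^2
TC(1) = 60 + 8 + 4 = 72
AC = TC/Q = 72/1 = 72

72


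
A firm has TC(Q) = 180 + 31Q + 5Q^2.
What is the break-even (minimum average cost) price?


AC(Q) = 180/Q + 31 + 5Q
To minimize: dAC/dQ = -180/Q^2 + 5 = 0
Q^2 = 180/5 = 36
Q* = 6
Min AC = 180/6 + 31 + 5*6
Min AC = 30 + 31 + 30 = 91

91


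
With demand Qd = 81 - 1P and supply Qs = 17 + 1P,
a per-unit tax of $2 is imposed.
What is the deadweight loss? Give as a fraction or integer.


Pre-tax equilibrium quantity: Q* = 49
Post-tax equilibrium quantity: Q_tax = 48
Reduction in quantity: Q* - Q_tax = 1
DWL = (1/2) * tax * (Q* - Q_tax)
DWL = (1/2) * 2 * 1 = 1

1


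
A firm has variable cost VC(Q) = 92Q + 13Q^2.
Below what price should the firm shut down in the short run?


AVC(Q) = VC(Q)/Q = 92 + 13Q
AVC is increasing in Q, so minimum AVC is at Q -> 0+.
Min AVC = 92
The firm should shut down if P < 92.

92


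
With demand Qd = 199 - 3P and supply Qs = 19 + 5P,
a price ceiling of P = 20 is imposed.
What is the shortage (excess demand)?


At P = 20:
Qd = 199 - 3*20 = 139
Qs = 19 + 5*20 = 119
Shortage = Qd - Qs = 139 - 119 = 20

20


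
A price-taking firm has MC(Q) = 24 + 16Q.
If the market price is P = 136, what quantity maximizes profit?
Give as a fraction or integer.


In perfect competition, profit is maximized where P = MC.
136 = 24 + 16Q
112 = 16Q
Q* = 112/16 = 7

7


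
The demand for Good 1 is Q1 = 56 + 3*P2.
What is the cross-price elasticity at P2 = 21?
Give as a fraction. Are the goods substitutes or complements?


dQ1/dP2 = 3
At P2 = 21: Q1 = 56 + 3*21 = 119
Exy = (dQ1/dP2)(P2/Q1) = 3 * 21 / 119 = 9/17
Since Exy > 0, the goods are substitutes.

9/17 (substitutes)


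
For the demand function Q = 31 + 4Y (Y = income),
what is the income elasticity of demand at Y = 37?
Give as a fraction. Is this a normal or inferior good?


dQ/dY = 4
At Y = 37: Q = 31 + 4*37 = 179
Ey = (dQ/dY)(Y/Q) = 4 * 37 / 179 = 148/179
Since Ey > 0, this is a normal good.

148/179 (normal good)


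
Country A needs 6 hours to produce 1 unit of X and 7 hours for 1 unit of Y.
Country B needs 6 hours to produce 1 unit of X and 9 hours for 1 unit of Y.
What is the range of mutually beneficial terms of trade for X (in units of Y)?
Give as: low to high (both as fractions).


Opportunity cost of X for Country A = hours_X / hours_Y = 6/7 = 6/7 units of Y
Opportunity cost of X for Country B = hours_X / hours_Y = 6/9 = 2/3 units of Y
Terms of trade must be between the two opportunity costs.
Range: 2/3 to 6/7

2/3 to 6/7


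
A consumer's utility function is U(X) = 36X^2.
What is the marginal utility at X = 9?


MU = dU/dX = 36*2*X^(2-1)
MU = 72*X^1
At X = 9:
MU = 72 * 9^1
MU = 72 * 9 = 648

648


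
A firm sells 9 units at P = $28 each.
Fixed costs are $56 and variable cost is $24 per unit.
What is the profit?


Total Revenue = P * Q = 28 * 9 = $252
Total Cost = FC + VC*Q = 56 + 24*9 = $272
Profit = TR - TC = 252 - 272 = $-20

$-20


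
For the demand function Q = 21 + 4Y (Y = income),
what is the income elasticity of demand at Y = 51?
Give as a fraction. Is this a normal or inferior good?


dQ/dY = 4
At Y = 51: Q = 21 + 4*51 = 225
Ey = (dQ/dY)(Y/Q) = 4 * 51 / 225 = 68/75
Since Ey > 0, this is a normal good.

68/75 (normal good)


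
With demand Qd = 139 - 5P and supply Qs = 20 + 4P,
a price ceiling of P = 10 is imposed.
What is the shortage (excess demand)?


At P = 10:
Qd = 139 - 5*10 = 89
Qs = 20 + 4*10 = 60
Shortage = Qd - Qs = 89 - 60 = 29

29


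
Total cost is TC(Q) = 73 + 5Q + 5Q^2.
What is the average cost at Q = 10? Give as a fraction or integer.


TC(10) = 73 + 5*10 + 5*10^2
TC(10) = 73 + 50 + 500 = 623
AC = TC/Q = 623/10 = 623/10

623/10


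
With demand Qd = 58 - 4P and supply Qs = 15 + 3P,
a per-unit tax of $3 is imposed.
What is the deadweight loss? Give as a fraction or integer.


Pre-tax equilibrium quantity: Q* = 234/7
Post-tax equilibrium quantity: Q_tax = 198/7
Reduction in quantity: Q* - Q_tax = 36/7
DWL = (1/2) * tax * (Q* - Q_tax)
DWL = (1/2) * 3 * 36/7 = 54/7

54/7


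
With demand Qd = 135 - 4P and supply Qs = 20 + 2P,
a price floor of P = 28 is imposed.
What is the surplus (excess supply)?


At P = 28:
Qd = 135 - 4*28 = 23
Qs = 20 + 2*28 = 76
Surplus = Qs - Qd = 76 - 23 = 53

53


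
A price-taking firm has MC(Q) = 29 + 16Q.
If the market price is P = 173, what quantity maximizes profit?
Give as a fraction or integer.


In perfect competition, profit is maximized where P = MC.
173 = 29 + 16Q
144 = 16Q
Q* = 144/16 = 9

9


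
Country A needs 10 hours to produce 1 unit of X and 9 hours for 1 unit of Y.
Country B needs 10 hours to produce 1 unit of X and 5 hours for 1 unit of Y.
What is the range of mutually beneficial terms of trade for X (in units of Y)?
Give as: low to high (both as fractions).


Opportunity cost of X for Country A = hours_X / hours_Y = 10/9 = 10/9 units of Y
Opportunity cost of X for Country B = hours_X / hours_Y = 10/5 = 2 units of Y
Terms of trade must be between the two opportunity costs.
Range: 10/9 to 2

10/9 to 2


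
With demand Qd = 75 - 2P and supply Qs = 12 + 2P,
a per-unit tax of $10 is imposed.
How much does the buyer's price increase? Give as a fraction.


With a per-unit tax, the buyer's price increase depends on relative slopes.
Supply slope: d = 2, Demand slope: b = 2
Buyer's price increase = d * tax / (b + d)
= 2 * 10 / (2 + 2)
= 20 / 4 = 5

5


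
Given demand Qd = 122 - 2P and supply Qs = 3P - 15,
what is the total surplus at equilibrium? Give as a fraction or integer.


Find equilibrium: 122 - 2P = 3P - 15
122 + 15 = 5P
P* = 137/5 = 137/5
Q* = 3*137/5 - 15 = 336/5
Inverse demand: P = 61 - Q/2, so P_max = 61
Inverse supply: P = 5 + Q/3, so P_min = 5
CS = (1/2) * 336/5 * (61 - 137/5) = 28224/25
PS = (1/2) * 336/5 * (137/5 - 5) = 18816/25
TS = CS + PS = 28224/25 + 18816/25 = 9408/5

9408/5


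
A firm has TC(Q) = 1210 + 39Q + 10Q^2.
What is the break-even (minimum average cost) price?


AC(Q) = 1210/Q + 39 + 10Q
To minimize: dAC/dQ = -1210/Q^2 + 10 = 0
Q^2 = 1210/10 = 121
Q* = 11
Min AC = 1210/11 + 39 + 10*11
Min AC = 110 + 39 + 110 = 259

259


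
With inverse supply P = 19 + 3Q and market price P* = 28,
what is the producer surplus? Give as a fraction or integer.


Minimum supply price (at Q=0): P_min = 19
Quantity supplied at P* = 28:
Q* = (28 - 19)/3 = 3
PS = (1/2) * Q* * (P* - P_min)
PS = (1/2) * 3 * (28 - 19)
PS = (1/2) * 3 * 9 = 27/2

27/2


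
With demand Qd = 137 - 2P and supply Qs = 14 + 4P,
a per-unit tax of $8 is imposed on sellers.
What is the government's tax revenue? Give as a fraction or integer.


With tax on sellers, new supply: Qs' = 14 + 4(P - 8)
= 4P - 18
New equilibrium quantity:
Q_new = 256/3
Tax revenue = tax * Q_new = 8 * 256/3 = 2048/3

2048/3


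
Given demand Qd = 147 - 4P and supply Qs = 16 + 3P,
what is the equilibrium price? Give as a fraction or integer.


At equilibrium, Qd = Qs.
147 - 4P = 16 + 3P
147 - 16 = 4P + 3P
131 = 7P
P* = 131/7 = 131/7

131/7


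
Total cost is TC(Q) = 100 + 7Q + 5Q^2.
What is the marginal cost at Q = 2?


MC = dTC/dQ = 7 + 2*5*Q
At Q = 2:
MC = 7 + 10*2
MC = 7 + 20 = 27

27


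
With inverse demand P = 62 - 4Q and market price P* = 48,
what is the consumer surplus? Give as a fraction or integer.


Maximum willingness to pay (at Q=0): P_max = 62
Quantity demanded at P* = 48:
Q* = (62 - 48)/4 = 7/2
CS = (1/2) * Q* * (P_max - P*)
CS = (1/2) * 7/2 * (62 - 48)
CS = (1/2) * 7/2 * 14 = 49/2

49/2


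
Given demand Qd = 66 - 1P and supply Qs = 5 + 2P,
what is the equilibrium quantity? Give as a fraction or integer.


First find equilibrium price:
66 - 1P = 5 + 2P
P* = 61/3 = 61/3
Then substitute into demand:
Q* = 66 - 1 * 61/3 = 137/3

137/3


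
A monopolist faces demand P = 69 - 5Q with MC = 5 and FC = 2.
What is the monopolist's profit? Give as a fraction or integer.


MR = MC: 69 - 10Q = 5
Q* = 32/5
P* = 69 - 5*32/5 = 37
Profit = (P* - MC)*Q* - FC
= (37 - 5)*32/5 - 2
= 32*32/5 - 2
= 1024/5 - 2 = 1014/5

1014/5


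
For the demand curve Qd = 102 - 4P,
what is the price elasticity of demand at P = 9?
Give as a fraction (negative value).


dQ/dP = -4
At P = 9: Q = 102 - 4*9 = 66
E = (dQ/dP)(P/Q) = (-4)(9/66) = -6/11

-6/11


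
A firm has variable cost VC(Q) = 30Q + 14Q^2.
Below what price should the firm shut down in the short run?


AVC(Q) = VC(Q)/Q = 30 + 14Q
AVC is increasing in Q, so minimum AVC is at Q -> 0+.
Min AVC = 30
The firm should shut down if P < 30.

30


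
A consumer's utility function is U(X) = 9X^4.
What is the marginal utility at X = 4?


MU = dU/dX = 9*4*X^(4-1)
MU = 36*X^3
At X = 4:
MU = 36 * 4^3
MU = 36 * 64 = 2304

2304


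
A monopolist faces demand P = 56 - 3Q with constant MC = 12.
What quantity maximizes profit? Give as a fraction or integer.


TR = P*Q = (56 - 3Q)Q = 56Q - 3Q^2
MR = dTR/dQ = 56 - 6Q
Set MR = MC:
56 - 6Q = 12
44 = 6Q
Q* = 44/6 = 22/3

22/3


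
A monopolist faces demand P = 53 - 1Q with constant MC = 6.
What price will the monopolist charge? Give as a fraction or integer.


MR = 53 - 2Q
Set MR = MC: 53 - 2Q = 6
Q* = 47/2
Substitute into demand:
P* = 53 - 1*47/2 = 59/2

59/2


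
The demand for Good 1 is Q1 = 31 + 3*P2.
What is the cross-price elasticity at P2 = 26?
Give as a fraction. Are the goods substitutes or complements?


dQ1/dP2 = 3
At P2 = 26: Q1 = 31 + 3*26 = 109
Exy = (dQ1/dP2)(P2/Q1) = 3 * 26 / 109 = 78/109
Since Exy > 0, the goods are substitutes.

78/109 (substitutes)


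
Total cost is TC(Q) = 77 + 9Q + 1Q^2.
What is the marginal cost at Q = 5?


MC = dTC/dQ = 9 + 2*1*Q
At Q = 5:
MC = 9 + 2*5
MC = 9 + 10 = 19

19


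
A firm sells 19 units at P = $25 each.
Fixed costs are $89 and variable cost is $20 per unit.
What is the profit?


Total Revenue = P * Q = 25 * 19 = $475
Total Cost = FC + VC*Q = 89 + 20*19 = $469
Profit = TR - TC = 475 - 469 = $6

$6


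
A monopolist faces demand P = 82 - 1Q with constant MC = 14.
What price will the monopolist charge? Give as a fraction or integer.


MR = 82 - 2Q
Set MR = MC: 82 - 2Q = 14
Q* = 34
Substitute into demand:
P* = 82 - 1*34 = 48

48


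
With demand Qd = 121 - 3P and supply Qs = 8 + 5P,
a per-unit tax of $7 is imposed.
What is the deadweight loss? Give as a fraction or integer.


Pre-tax equilibrium quantity: Q* = 629/8
Post-tax equilibrium quantity: Q_tax = 131/2
Reduction in quantity: Q* - Q_tax = 105/8
DWL = (1/2) * tax * (Q* - Q_tax)
DWL = (1/2) * 7 * 105/8 = 735/16

735/16


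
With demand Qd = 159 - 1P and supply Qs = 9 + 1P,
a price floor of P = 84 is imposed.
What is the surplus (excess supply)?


At P = 84:
Qd = 159 - 1*84 = 75
Qs = 9 + 1*84 = 93
Surplus = Qs - Qd = 93 - 75 = 18

18


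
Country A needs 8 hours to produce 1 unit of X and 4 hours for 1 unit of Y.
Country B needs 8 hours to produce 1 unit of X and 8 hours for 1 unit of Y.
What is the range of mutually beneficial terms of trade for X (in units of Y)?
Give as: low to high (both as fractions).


Opportunity cost of X for Country A = hours_X / hours_Y = 8/4 = 2 units of Y
Opportunity cost of X for Country B = hours_X / hours_Y = 8/8 = 1 units of Y
Terms of trade must be between the two opportunity costs.
Range: 1 to 2

1 to 2


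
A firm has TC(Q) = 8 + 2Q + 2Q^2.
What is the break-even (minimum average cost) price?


AC(Q) = 8/Q + 2 + 2Q
To minimize: dAC/dQ = -8/Q^2 + 2 = 0
Q^2 = 8/2 = 4
Q* = 2
Min AC = 8/2 + 2 + 2*2
Min AC = 4 + 2 + 4 = 10

10


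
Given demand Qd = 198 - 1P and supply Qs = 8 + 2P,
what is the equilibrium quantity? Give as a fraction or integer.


First find equilibrium price:
198 - 1P = 8 + 2P
P* = 190/3 = 190/3
Then substitute into demand:
Q* = 198 - 1 * 190/3 = 404/3

404/3


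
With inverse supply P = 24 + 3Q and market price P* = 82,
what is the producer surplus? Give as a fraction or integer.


Minimum supply price (at Q=0): P_min = 24
Quantity supplied at P* = 82:
Q* = (82 - 24)/3 = 58/3
PS = (1/2) * Q* * (P* - P_min)
PS = (1/2) * 58/3 * (82 - 24)
PS = (1/2) * 58/3 * 58 = 1682/3

1682/3


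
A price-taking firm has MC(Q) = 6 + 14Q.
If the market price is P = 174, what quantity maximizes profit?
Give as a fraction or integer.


In perfect competition, profit is maximized where P = MC.
174 = 6 + 14Q
168 = 14Q
Q* = 168/14 = 12

12


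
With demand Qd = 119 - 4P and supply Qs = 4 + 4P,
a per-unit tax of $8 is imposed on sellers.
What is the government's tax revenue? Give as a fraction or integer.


With tax on sellers, new supply: Qs' = 4 + 4(P - 8)
= 4P - 28
New equilibrium quantity:
Q_new = 91/2
Tax revenue = tax * Q_new = 8 * 91/2 = 364

364


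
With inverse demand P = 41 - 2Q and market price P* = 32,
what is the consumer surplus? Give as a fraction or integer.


Maximum willingness to pay (at Q=0): P_max = 41
Quantity demanded at P* = 32:
Q* = (41 - 32)/2 = 9/2
CS = (1/2) * Q* * (P_max - P*)
CS = (1/2) * 9/2 * (41 - 32)
CS = (1/2) * 9/2 * 9 = 81/4

81/4


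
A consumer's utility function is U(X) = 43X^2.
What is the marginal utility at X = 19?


MU = dU/dX = 43*2*X^(2-1)
MU = 86*X^1
At X = 19:
MU = 86 * 19^1
MU = 86 * 19 = 1634

1634


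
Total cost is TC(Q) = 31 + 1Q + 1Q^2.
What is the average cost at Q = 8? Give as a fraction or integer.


TC(8) = 31 + 1*8 + 1*8^2
TC(8) = 31 + 8 + 64 = 103
AC = TC/Q = 103/8 = 103/8

103/8


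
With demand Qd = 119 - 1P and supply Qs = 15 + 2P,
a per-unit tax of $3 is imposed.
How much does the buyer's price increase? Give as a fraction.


With a per-unit tax, the buyer's price increase depends on relative slopes.
Supply slope: d = 2, Demand slope: b = 1
Buyer's price increase = d * tax / (b + d)
= 2 * 3 / (1 + 2)
= 6 / 3 = 2

2


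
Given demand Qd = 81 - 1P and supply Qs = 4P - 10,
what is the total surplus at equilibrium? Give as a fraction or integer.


Find equilibrium: 81 - 1P = 4P - 10
81 + 10 = 5P
P* = 91/5 = 91/5
Q* = 4*91/5 - 10 = 314/5
Inverse demand: P = 81 - Q/1, so P_max = 81
Inverse supply: P = 5/2 + Q/4, so P_min = 5/2
CS = (1/2) * 314/5 * (81 - 91/5) = 49298/25
PS = (1/2) * 314/5 * (91/5 - 5/2) = 24649/50
TS = CS + PS = 49298/25 + 24649/50 = 24649/10

24649/10


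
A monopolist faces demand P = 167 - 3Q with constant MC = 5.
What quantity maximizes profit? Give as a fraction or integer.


TR = P*Q = (167 - 3Q)Q = 167Q - 3Q^2
MR = dTR/dQ = 167 - 6Q
Set MR = MC:
167 - 6Q = 5
162 = 6Q
Q* = 162/6 = 27

27


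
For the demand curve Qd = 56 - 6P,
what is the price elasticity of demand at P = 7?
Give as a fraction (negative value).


dQ/dP = -6
At P = 7: Q = 56 - 6*7 = 14
E = (dQ/dP)(P/Q) = (-6)(7/14) = -3

-3


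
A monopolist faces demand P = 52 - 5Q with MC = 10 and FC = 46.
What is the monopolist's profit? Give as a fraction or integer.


MR = MC: 52 - 10Q = 10
Q* = 21/5
P* = 52 - 5*21/5 = 31
Profit = (P* - MC)*Q* - FC
= (31 - 10)*21/5 - 46
= 21*21/5 - 46
= 441/5 - 46 = 211/5

211/5


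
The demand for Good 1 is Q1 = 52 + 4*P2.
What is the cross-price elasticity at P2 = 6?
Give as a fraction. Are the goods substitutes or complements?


dQ1/dP2 = 4
At P2 = 6: Q1 = 52 + 4*6 = 76
Exy = (dQ1/dP2)(P2/Q1) = 4 * 6 / 76 = 6/19
Since Exy > 0, the goods are substitutes.

6/19 (substitutes)


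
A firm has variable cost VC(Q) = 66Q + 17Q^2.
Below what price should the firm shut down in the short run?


AVC(Q) = VC(Q)/Q = 66 + 17Q
AVC is increasing in Q, so minimum AVC is at Q -> 0+.
Min AVC = 66
The firm should shut down if P < 66.

66


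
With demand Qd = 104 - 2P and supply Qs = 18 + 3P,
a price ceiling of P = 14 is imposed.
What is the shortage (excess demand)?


At P = 14:
Qd = 104 - 2*14 = 76
Qs = 18 + 3*14 = 60
Shortage = Qd - Qs = 76 - 60 = 16

16


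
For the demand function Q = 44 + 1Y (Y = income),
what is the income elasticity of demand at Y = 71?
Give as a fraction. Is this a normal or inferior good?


dQ/dY = 1
At Y = 71: Q = 44 + 1*71 = 115
Ey = (dQ/dY)(Y/Q) = 1 * 71 / 115 = 71/115
Since Ey > 0, this is a normal good.

71/115 (normal good)


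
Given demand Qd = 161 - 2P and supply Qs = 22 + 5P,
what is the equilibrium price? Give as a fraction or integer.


At equilibrium, Qd = Qs.
161 - 2P = 22 + 5P
161 - 22 = 2P + 5P
139 = 7P
P* = 139/7 = 139/7

139/7


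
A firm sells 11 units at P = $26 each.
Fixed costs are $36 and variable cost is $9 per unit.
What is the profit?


Total Revenue = P * Q = 26 * 11 = $286
Total Cost = FC + VC*Q = 36 + 9*11 = $135
Profit = TR - TC = 286 - 135 = $151

$151


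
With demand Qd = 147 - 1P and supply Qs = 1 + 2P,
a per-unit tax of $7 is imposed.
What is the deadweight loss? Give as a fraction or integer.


Pre-tax equilibrium quantity: Q* = 295/3
Post-tax equilibrium quantity: Q_tax = 281/3
Reduction in quantity: Q* - Q_tax = 14/3
DWL = (1/2) * tax * (Q* - Q_tax)
DWL = (1/2) * 7 * 14/3 = 49/3

49/3


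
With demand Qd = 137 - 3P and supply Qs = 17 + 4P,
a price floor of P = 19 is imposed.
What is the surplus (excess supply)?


At P = 19:
Qd = 137 - 3*19 = 80
Qs = 17 + 4*19 = 93
Surplus = Qs - Qd = 93 - 80 = 13

13


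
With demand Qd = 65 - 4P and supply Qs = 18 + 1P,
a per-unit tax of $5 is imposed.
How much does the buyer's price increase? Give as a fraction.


With a per-unit tax, the buyer's price increase depends on relative slopes.
Supply slope: d = 1, Demand slope: b = 4
Buyer's price increase = d * tax / (b + d)
= 1 * 5 / (4 + 1)
= 5 / 5 = 1

1


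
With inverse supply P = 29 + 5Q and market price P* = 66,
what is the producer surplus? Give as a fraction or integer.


Minimum supply price (at Q=0): P_min = 29
Quantity supplied at P* = 66:
Q* = (66 - 29)/5 = 37/5
PS = (1/2) * Q* * (P* - P_min)
PS = (1/2) * 37/5 * (66 - 29)
PS = (1/2) * 37/5 * 37 = 1369/10

1369/10


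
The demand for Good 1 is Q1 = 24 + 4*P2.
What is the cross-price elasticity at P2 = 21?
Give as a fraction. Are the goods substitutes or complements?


dQ1/dP2 = 4
At P2 = 21: Q1 = 24 + 4*21 = 108
Exy = (dQ1/dP2)(P2/Q1) = 4 * 21 / 108 = 7/9
Since Exy > 0, the goods are substitutes.

7/9 (substitutes)


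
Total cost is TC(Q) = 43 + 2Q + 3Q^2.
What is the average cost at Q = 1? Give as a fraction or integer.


TC(1) = 43 + 2*1 + 3*1^2
TC(1) = 43 + 2 + 3 = 48
AC = TC/Q = 48/1 = 48

48


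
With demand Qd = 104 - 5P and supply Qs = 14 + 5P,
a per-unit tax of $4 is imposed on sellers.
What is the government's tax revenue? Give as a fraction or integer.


With tax on sellers, new supply: Qs' = 14 + 5(P - 4)
= 5P - 6
New equilibrium quantity:
Q_new = 49
Tax revenue = tax * Q_new = 4 * 49 = 196

196


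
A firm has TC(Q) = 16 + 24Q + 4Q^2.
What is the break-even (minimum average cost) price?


AC(Q) = 16/Q + 24 + 4Q
To minimize: dAC/dQ = -16/Q^2 + 4 = 0
Q^2 = 16/4 = 4
Q* = 2
Min AC = 16/2 + 24 + 4*2
Min AC = 8 + 24 + 8 = 40

40


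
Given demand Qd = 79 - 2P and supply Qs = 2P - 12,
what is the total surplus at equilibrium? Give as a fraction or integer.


Find equilibrium: 79 - 2P = 2P - 12
79 + 12 = 4P
P* = 91/4 = 91/4
Q* = 2*91/4 - 12 = 67/2
Inverse demand: P = 79/2 - Q/2, so P_max = 79/2
Inverse supply: P = 6 + Q/2, so P_min = 6
CS = (1/2) * 67/2 * (79/2 - 91/4) = 4489/16
PS = (1/2) * 67/2 * (91/4 - 6) = 4489/16
TS = CS + PS = 4489/16 + 4489/16 = 4489/8

4489/8


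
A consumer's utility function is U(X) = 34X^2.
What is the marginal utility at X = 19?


MU = dU/dX = 34*2*X^(2-1)
MU = 68*X^1
At X = 19:
MU = 68 * 19^1
MU = 68 * 19 = 1292

1292


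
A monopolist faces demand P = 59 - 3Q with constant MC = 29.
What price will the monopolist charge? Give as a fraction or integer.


MR = 59 - 6Q
Set MR = MC: 59 - 6Q = 29
Q* = 5
Substitute into demand:
P* = 59 - 3*5 = 44

44


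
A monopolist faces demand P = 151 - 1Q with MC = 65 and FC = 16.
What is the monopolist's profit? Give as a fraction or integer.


MR = MC: 151 - 2Q = 65
Q* = 43
P* = 151 - 1*43 = 108
Profit = (P* - MC)*Q* - FC
= (108 - 65)*43 - 16
= 43*43 - 16
= 1849 - 16 = 1833

1833


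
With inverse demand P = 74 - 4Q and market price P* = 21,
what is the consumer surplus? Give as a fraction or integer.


Maximum willingness to pay (at Q=0): P_max = 74
Quantity demanded at P* = 21:
Q* = (74 - 21)/4 = 53/4
CS = (1/2) * Q* * (P_max - P*)
CS = (1/2) * 53/4 * (74 - 21)
CS = (1/2) * 53/4 * 53 = 2809/8

2809/8


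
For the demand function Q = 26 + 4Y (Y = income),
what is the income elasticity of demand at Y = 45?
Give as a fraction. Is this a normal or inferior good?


dQ/dY = 4
At Y = 45: Q = 26 + 4*45 = 206
Ey = (dQ/dY)(Y/Q) = 4 * 45 / 206 = 90/103
Since Ey > 0, this is a normal good.

90/103 (normal good)


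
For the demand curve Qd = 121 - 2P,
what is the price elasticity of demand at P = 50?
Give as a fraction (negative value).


dQ/dP = -2
At P = 50: Q = 121 - 2*50 = 21
E = (dQ/dP)(P/Q) = (-2)(50/21) = -100/21

-100/21


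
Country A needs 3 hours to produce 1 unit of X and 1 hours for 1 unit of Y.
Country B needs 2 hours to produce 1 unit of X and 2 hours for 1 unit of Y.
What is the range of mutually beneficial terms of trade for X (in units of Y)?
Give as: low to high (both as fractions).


Opportunity cost of X for Country A = hours_X / hours_Y = 3/1 = 3 units of Y
Opportunity cost of X for Country B = hours_X / hours_Y = 2/2 = 1 units of Y
Terms of trade must be between the two opportunity costs.
Range: 1 to 3

1 to 3


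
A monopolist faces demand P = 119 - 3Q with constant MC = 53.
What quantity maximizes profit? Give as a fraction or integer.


TR = P*Q = (119 - 3Q)Q = 119Q - 3Q^2
MR = dTR/dQ = 119 - 6Q
Set MR = MC:
119 - 6Q = 53
66 = 6Q
Q* = 66/6 = 11

11


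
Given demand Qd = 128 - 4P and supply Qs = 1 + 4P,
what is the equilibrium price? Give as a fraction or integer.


At equilibrium, Qd = Qs.
128 - 4P = 1 + 4P
128 - 1 = 4P + 4P
127 = 8P
P* = 127/8 = 127/8

127/8


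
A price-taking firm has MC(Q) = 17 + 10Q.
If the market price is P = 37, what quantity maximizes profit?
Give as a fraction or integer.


In perfect competition, profit is maximized where P = MC.
37 = 17 + 10Q
20 = 10Q
Q* = 20/10 = 2

2


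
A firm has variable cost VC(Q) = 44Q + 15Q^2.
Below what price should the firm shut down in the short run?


AVC(Q) = VC(Q)/Q = 44 + 15Q
AVC is increasing in Q, so minimum AVC is at Q -> 0+.
Min AVC = 44
The firm should shut down if P < 44.

44


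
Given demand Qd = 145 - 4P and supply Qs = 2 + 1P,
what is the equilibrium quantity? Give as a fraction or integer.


First find equilibrium price:
145 - 4P = 2 + 1P
P* = 143/5 = 143/5
Then substitute into demand:
Q* = 145 - 4 * 143/5 = 153/5

153/5
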